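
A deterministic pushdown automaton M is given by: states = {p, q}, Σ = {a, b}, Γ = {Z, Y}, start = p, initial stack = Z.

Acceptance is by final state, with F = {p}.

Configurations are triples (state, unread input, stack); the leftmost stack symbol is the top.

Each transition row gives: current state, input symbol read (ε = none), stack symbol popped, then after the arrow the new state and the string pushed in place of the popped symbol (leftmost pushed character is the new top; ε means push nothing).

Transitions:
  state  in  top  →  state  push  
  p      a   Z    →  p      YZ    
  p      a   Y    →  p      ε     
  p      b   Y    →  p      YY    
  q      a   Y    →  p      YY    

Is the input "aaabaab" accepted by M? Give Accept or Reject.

(p, aaabaab, Z)
  read a, top Z: go to p, push YZ → (p, aabaab, YZ)
  read a, top Y: go to p, push ε → (p, abaab, Z)
  read a, top Z: go to p, push YZ → (p, baab, YZ)
  read b, top Y: go to p, push YY → (p, aab, YYZ)
  read a, top Y: go to p, push ε → (p, ab, YZ)
  read a, top Y: go to p, push ε → (p, b, Z)
No transition applies at (p, b, Z); input not fully consumed.

Reject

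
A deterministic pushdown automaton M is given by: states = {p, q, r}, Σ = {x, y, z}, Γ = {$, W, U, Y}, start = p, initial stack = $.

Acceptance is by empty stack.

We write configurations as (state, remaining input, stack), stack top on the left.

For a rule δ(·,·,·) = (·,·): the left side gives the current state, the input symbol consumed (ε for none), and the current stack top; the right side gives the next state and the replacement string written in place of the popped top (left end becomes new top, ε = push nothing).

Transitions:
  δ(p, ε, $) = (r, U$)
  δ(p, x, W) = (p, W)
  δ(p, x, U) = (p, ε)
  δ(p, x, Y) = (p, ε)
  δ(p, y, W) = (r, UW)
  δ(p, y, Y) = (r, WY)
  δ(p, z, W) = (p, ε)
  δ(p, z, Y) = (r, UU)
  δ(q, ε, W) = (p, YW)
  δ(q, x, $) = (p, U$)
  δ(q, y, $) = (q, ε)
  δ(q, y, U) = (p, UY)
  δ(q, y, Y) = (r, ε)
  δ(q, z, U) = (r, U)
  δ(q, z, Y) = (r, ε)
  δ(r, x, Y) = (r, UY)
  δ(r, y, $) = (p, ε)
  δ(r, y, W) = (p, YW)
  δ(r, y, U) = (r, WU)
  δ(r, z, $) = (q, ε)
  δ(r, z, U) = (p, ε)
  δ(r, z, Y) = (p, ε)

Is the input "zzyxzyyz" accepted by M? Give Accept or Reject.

Reject

(p, zzyxzyyz, $)
  ε-move, top $: go to r, push U$ → (r, zzyxzyyz, U$)
  read z, top U: go to p, push ε → (p, zyxzyyz, $)
  ε-move, top $: go to r, push U$ → (r, zyxzyyz, U$)
  read z, top U: go to p, push ε → (p, yxzyyz, $)
  ε-move, top $: go to r, push U$ → (r, yxzyyz, U$)
  read y, top U: go to r, push WU → (r, xzyyz, WU$)
No transition applies at (r, xzyyz, WU$); input not fully consumed.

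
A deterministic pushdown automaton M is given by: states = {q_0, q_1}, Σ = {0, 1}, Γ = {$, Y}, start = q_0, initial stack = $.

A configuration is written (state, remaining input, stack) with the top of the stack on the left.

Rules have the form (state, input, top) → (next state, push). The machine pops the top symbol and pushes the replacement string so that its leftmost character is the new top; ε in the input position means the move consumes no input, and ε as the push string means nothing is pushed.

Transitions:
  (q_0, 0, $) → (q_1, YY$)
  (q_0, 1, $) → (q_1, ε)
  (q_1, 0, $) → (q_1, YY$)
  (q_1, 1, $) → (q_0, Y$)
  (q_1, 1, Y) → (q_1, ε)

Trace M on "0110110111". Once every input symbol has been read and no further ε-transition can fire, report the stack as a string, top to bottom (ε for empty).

Y$

(q_0, 0110110111, $)
  read 0, top $: go to q_1, push YY$ → (q_1, 110110111, YY$)
  read 1, top Y: go to q_1, push ε → (q_1, 10110111, Y$)
  read 1, top Y: go to q_1, push ε → (q_1, 0110111, $)
  read 0, top $: go to q_1, push YY$ → (q_1, 110111, YY$)
  read 1, top Y: go to q_1, push ε → (q_1, 10111, Y$)
  read 1, top Y: go to q_1, push ε → (q_1, 0111, $)
  read 0, top $: go to q_1, push YY$ → (q_1, 111, YY$)
  read 1, top Y: go to q_1, push ε → (q_1, 11, Y$)
  read 1, top Y: go to q_1, push ε → (q_1, 1, $)
  read 1, top $: go to q_0, push Y$ → (q_0, ε, Y$)
All input consumed in state q_0 with stack Y$.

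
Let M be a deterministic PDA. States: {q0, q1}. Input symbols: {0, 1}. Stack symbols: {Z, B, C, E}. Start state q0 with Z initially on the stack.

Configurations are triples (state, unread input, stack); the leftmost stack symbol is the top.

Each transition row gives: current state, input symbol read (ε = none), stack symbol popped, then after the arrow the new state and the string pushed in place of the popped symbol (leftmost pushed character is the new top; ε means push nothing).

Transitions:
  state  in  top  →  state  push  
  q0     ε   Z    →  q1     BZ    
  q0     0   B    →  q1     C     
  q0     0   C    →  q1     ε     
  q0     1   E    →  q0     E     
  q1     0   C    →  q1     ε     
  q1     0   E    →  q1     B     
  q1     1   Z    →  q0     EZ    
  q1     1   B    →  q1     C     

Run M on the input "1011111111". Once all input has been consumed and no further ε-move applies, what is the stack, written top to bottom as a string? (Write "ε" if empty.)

(q0, 1011111111, Z) ⊢ (q1, 1011111111, BZ) ⊢ (q1, 011111111, CZ) ⊢ (q1, 11111111, Z) ⊢ (q0, 1111111, EZ) ⊢ (q0, 111111, EZ) ⊢ (q0, 11111, EZ) ⊢ (q0, 1111, EZ) ⊢ (q0, 111, EZ) ⊢ (q0, 11, EZ) ⊢ (q0, 1, EZ) ⊢ (q0, ε, EZ)
All input consumed in state q0 with stack EZ.

EZ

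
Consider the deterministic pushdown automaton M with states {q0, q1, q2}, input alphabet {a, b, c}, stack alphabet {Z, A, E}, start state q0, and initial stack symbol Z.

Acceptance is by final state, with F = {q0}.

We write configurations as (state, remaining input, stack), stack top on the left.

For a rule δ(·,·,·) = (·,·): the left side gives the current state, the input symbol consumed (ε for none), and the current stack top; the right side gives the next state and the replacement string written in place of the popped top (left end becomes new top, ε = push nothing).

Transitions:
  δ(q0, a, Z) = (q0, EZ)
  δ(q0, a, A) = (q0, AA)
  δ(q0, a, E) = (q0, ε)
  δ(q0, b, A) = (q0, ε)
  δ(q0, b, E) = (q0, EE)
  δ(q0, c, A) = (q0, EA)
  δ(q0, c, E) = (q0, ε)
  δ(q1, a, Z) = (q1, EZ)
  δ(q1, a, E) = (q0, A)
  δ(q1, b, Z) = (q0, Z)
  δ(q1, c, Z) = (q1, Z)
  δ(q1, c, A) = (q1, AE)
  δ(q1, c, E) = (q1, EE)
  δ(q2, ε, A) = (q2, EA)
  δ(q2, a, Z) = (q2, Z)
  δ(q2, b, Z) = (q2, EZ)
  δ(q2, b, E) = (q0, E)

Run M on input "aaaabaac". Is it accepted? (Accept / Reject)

(q0, aaaabaac, Z) ⊢ (q0, aaabaac, EZ) ⊢ (q0, aabaac, Z) ⊢ (q0, abaac, EZ) ⊢ (q0, baac, Z)
No transition applies at (q0, baac, Z); input not fully consumed.

Reject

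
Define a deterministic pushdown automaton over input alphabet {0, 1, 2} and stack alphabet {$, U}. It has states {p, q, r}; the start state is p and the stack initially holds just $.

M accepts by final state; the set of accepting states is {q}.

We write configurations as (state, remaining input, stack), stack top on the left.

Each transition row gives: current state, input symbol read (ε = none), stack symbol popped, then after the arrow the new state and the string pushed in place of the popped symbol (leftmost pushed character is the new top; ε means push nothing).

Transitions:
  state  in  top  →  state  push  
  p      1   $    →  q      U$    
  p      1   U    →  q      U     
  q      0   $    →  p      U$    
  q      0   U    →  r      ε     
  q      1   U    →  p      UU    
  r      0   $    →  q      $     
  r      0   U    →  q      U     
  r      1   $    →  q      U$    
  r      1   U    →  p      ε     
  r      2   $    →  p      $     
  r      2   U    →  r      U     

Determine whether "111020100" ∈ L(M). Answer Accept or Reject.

(p, 111020100, $) ⊢ (q, 11020100, U$) ⊢ (p, 1020100, UU$) ⊢ (q, 020100, UU$) ⊢ (r, 20100, U$) ⊢ (r, 0100, U$) ⊢ (q, 100, U$) ⊢ (p, 00, UU$)
No transition applies at (p, 00, UU$); input not fully consumed.

Reject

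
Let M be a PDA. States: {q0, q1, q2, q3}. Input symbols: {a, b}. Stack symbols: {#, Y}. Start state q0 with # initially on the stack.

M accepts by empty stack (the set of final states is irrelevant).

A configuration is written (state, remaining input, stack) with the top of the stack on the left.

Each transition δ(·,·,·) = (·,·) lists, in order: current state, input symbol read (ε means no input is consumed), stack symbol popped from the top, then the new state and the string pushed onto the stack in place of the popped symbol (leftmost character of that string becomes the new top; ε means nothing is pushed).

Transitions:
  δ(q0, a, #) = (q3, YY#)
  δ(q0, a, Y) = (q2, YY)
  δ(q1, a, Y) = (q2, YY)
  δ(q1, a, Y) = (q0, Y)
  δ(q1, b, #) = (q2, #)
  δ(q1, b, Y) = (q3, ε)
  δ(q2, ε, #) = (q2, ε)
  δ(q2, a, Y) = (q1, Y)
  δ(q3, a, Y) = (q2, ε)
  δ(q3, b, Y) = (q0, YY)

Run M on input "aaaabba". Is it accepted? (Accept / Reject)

Reject

No computation consumes all input and empties the stack.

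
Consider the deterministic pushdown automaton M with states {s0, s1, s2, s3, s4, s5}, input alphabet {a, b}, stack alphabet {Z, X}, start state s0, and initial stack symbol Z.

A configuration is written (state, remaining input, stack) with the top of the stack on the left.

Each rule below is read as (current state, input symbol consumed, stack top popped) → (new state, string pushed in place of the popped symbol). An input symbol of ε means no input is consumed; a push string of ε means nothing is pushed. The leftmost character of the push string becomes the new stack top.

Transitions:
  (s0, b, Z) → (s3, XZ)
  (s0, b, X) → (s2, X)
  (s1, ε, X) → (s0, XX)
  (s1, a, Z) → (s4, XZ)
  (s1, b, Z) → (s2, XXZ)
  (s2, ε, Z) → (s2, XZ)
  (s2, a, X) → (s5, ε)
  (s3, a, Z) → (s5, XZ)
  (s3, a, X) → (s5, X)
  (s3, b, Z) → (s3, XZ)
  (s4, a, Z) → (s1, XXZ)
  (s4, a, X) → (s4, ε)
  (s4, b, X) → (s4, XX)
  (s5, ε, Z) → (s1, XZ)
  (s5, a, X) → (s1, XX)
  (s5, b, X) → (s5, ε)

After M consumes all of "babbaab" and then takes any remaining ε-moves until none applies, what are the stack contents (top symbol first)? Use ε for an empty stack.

XXXZ

(s0, babbaab, Z)
  read b, top Z: go to s3, push XZ → (s3, abbaab, XZ)
  read a, top X: go to s5, push X → (s5, bbaab, XZ)
  read b, top X: go to s5, push ε → (s5, baab, Z)
  ε-move, top Z: go to s1, push XZ → (s1, baab, XZ)
  ε-move, top X: go to s0, push XX → (s0, baab, XXZ)
  read b, top X: go to s2, push X → (s2, aab, XXZ)
  read a, top X: go to s5, push ε → (s5, ab, XZ)
  read a, top X: go to s1, push XX → (s1, b, XXZ)
  ε-move, top X: go to s0, push XX → (s0, b, XXXZ)
  read b, top X: go to s2, push X → (s2, ε, XXXZ)
All input consumed in state s2 with stack XXXZ.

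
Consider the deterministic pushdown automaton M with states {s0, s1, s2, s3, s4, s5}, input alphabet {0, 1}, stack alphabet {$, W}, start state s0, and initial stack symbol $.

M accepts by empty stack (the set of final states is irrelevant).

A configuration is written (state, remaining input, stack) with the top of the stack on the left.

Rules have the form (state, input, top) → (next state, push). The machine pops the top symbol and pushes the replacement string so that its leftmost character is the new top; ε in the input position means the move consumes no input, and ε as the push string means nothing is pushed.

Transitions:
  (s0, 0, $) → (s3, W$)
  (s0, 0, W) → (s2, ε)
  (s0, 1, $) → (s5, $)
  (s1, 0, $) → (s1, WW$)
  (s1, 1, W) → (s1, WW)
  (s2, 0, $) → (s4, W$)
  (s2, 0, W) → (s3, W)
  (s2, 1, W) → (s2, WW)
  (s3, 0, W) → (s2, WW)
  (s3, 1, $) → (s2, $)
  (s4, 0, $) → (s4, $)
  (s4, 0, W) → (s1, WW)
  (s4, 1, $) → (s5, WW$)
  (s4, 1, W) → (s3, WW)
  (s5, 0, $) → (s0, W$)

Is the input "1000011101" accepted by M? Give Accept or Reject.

Reject

(s0, 1000011101, $)
  read 1, top $: go to s5, push $ → (s5, 000011101, $)
  read 0, top $: go to s0, push W$ → (s0, 00011101, W$)
  read 0, top W: go to s2, push ε → (s2, 0011101, $)
  read 0, top $: go to s4, push W$ → (s4, 011101, W$)
  read 0, top W: go to s1, push WW → (s1, 11101, WW$)
  read 1, top W: go to s1, push WW → (s1, 1101, WWW$)
  read 1, top W: go to s1, push WW → (s1, 101, WWWW$)
  read 1, top W: go to s1, push WW → (s1, 01, WWWWW$)
No transition applies at (s1, 01, WWWWW$); input not fully consumed.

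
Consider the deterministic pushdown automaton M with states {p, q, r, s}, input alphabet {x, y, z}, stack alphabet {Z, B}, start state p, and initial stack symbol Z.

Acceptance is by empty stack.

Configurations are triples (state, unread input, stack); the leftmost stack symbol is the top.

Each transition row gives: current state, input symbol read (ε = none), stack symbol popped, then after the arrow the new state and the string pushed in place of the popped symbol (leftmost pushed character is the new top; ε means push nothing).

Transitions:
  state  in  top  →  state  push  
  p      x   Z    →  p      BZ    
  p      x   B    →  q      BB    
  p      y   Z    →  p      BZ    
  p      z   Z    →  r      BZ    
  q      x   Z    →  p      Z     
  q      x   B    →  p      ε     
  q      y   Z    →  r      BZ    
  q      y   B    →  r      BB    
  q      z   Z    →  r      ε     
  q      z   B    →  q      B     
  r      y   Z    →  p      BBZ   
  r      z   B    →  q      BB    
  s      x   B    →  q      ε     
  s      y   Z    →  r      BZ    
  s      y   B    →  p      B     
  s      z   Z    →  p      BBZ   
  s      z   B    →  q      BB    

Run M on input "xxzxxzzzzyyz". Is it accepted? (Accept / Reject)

(p, xxzxxzzzzyyz, Z) ⊢ (p, xzxxzzzzyyz, BZ) ⊢ (q, zxxzzzzyyz, BBZ) ⊢ (q, xxzzzzyyz, BBZ) ⊢ (p, xzzzzyyz, BZ) ⊢ (q, zzzzyyz, BBZ) ⊢ (q, zzzyyz, BBZ) ⊢ (q, zzyyz, BBZ) ⊢ (q, zyyz, BBZ) ⊢ (q, yyz, BBZ) ⊢ (r, yz, BBBZ)
No transition applies at (r, yz, BBBZ); input not fully consumed.

Reject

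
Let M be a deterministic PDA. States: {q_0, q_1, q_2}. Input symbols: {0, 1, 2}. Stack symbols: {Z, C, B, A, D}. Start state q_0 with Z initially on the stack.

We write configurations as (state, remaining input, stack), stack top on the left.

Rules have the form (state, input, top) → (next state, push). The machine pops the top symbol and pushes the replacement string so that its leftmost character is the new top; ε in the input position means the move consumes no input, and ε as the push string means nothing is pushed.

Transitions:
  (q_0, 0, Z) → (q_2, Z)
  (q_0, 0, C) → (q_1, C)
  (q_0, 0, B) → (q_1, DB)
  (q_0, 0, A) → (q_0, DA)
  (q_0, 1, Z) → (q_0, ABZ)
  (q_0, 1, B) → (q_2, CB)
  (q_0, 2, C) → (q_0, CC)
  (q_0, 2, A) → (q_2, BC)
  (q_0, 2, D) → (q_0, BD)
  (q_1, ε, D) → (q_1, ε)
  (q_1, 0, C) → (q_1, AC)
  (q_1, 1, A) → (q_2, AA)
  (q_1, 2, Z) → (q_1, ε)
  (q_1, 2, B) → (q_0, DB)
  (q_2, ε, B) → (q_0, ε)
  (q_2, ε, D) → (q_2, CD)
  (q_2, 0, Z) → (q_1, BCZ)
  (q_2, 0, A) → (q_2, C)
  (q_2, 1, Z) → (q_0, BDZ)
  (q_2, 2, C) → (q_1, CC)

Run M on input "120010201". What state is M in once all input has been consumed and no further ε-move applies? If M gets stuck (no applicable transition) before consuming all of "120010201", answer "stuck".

(q_0, 120010201, Z)
  read 1, top Z: go to q_0, push ABZ → (q_0, 20010201, ABZ)
  read 2, top A: go to q_2, push BC → (q_2, 0010201, BCBZ)
  ε-move, top B: go to q_0, push ε → (q_0, 0010201, CBZ)
  read 0, top C: go to q_1, push C → (q_1, 010201, CBZ)
  read 0, top C: go to q_1, push AC → (q_1, 10201, ACBZ)
  read 1, top A: go to q_2, push AA → (q_2, 0201, AACBZ)
  read 0, top A: go to q_2, push C → (q_2, 201, CACBZ)
  read 2, top C: go to q_1, push CC → (q_1, 01, CCACBZ)
  read 0, top C: go to q_1, push AC → (q_1, 1, ACCACBZ)
  read 1, top A: go to q_2, push AA → (q_2, ε, AACCACBZ)
All input consumed; M is in state q_2.

q_2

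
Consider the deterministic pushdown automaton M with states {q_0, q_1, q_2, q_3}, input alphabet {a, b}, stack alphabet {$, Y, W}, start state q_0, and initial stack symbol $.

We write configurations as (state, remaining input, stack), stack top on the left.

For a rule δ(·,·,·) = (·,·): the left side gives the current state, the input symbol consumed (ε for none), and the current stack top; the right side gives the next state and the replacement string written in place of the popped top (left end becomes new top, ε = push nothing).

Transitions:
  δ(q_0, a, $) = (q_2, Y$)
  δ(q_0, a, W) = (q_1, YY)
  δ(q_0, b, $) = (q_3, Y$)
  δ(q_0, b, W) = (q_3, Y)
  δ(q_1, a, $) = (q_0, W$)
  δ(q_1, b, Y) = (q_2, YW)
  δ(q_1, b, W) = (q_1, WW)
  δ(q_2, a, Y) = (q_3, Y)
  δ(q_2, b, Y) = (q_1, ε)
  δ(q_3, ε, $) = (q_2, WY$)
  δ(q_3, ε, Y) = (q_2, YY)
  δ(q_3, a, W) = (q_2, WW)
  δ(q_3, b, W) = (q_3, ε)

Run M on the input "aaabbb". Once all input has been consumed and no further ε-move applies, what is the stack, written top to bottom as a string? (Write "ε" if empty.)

(q_0, aaabbb, $)
  read a, top $: go to q_2, push Y$ → (q_2, aabbb, Y$)
  read a, top Y: go to q_3, push Y → (q_3, abbb, Y$)
  ε-move, top Y: go to q_2, push YY → (q_2, abbb, YY$)
  read a, top Y: go to q_3, push Y → (q_3, bbb, YY$)
  ε-move, top Y: go to q_2, push YY → (q_2, bbb, YYY$)
  read b, top Y: go to q_1, push ε → (q_1, bb, YY$)
  read b, top Y: go to q_2, push YW → (q_2, b, YWY$)
  read b, top Y: go to q_1, push ε → (q_1, ε, WY$)
All input consumed in state q_1 with stack WY$.

WY$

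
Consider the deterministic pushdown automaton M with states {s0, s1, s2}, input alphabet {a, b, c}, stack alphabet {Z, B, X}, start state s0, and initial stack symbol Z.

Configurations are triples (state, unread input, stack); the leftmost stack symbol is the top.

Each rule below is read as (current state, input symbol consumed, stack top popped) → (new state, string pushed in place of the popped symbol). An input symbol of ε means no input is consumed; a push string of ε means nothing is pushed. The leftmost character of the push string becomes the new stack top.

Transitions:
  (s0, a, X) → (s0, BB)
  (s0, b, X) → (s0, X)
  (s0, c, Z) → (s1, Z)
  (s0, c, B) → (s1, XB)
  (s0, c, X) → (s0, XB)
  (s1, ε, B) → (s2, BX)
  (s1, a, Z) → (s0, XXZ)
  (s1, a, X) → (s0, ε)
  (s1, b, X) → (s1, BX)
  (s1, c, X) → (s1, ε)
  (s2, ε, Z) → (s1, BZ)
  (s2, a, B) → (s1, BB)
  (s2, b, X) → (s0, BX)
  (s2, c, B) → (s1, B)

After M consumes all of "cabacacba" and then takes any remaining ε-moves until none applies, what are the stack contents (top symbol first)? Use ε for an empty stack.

(s0, cabacacba, Z) ⊢ (s1, abacacba, Z) ⊢ (s0, bacacba, XXZ) ⊢ (s0, acacba, XXZ) ⊢ (s0, cacba, BBXZ) ⊢ (s1, acba, XBBXZ) ⊢ (s0, cba, BBXZ) ⊢ (s1, ba, XBBXZ) ⊢ (s1, a, BXBBXZ) ⊢ (s2, a, BXXBBXZ) ⊢ (s1, ε, BBXXBBXZ) ⊢ (s2, ε, BXBXXBBXZ)
All input consumed in state s2 with stack BXBXXBBXZ.

BXBXXBBXZ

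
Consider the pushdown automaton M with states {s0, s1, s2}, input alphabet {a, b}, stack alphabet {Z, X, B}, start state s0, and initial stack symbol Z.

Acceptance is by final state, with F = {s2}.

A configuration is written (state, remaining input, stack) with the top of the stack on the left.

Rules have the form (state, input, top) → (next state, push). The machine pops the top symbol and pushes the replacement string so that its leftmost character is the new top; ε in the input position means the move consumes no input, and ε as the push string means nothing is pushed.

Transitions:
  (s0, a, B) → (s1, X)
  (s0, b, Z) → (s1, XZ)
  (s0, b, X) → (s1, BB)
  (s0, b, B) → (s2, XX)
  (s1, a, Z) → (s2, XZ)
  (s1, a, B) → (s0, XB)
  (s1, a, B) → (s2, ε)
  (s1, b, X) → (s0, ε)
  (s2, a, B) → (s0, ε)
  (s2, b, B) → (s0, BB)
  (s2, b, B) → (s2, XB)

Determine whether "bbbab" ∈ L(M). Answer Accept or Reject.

Reject

No computation consumes all input and reaches a final state.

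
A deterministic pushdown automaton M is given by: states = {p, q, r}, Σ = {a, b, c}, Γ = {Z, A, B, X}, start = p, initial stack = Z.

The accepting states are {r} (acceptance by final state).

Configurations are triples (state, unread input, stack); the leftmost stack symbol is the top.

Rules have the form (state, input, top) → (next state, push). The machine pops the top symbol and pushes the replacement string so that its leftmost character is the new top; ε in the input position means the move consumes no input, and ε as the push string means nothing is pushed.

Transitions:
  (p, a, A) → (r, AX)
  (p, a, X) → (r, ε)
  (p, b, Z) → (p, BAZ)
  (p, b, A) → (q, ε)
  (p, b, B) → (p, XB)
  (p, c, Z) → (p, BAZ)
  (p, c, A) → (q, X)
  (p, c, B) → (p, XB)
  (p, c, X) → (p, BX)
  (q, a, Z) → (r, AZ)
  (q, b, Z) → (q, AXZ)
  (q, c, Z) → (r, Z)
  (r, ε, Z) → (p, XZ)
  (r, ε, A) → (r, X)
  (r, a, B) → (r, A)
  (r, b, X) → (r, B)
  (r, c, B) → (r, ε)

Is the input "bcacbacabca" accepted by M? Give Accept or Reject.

Reject

(p, bcacbacabca, Z)
  read b, top Z: go to p, push BAZ → (p, cacbacabca, BAZ)
  read c, top B: go to p, push XB → (p, acbacabca, XBAZ)
  read a, top X: go to r, push ε → (r, cbacabca, BAZ)
  read c, top B: go to r, push ε → (r, bacabca, AZ)
  ε-move, top A: go to r, push X → (r, bacabca, XZ)
  read b, top X: go to r, push B → (r, acabca, BZ)
  read a, top B: go to r, push A → (r, cabca, AZ)
  ε-move, top A: go to r, push X → (r, cabca, XZ)
No transition applies at (r, cabca, XZ); input not fully consumed.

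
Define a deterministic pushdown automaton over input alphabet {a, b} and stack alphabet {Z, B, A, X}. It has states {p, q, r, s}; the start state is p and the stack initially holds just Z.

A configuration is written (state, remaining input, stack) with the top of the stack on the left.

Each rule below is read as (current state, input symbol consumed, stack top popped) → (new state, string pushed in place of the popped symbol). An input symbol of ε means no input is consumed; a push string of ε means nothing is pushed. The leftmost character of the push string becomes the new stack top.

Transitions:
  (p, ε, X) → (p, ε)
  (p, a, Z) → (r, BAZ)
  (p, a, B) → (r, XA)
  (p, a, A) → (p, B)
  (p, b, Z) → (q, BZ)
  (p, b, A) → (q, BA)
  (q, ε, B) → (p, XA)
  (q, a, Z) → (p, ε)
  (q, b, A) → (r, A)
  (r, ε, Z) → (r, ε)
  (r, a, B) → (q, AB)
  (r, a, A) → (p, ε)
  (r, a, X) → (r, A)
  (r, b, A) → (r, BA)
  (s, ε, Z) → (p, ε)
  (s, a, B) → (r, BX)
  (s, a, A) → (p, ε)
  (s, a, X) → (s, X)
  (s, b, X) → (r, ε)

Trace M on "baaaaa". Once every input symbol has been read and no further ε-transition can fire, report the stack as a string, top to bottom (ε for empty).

BZ

(p, baaaaa, Z)
  read b, top Z: go to q, push BZ → (q, aaaaa, BZ)
  ε-move, top B: go to p, push XA → (p, aaaaa, XAZ)
  ε-move, top X: go to p, push ε → (p, aaaaa, AZ)
  read a, top A: go to p, push B → (p, aaaa, BZ)
  read a, top B: go to r, push XA → (r, aaa, XAZ)
  read a, top X: go to r, push A → (r, aa, AAZ)
  read a, top A: go to p, push ε → (p, a, AZ)
  read a, top A: go to p, push B → (p, ε, BZ)
All input consumed in state p with stack BZ.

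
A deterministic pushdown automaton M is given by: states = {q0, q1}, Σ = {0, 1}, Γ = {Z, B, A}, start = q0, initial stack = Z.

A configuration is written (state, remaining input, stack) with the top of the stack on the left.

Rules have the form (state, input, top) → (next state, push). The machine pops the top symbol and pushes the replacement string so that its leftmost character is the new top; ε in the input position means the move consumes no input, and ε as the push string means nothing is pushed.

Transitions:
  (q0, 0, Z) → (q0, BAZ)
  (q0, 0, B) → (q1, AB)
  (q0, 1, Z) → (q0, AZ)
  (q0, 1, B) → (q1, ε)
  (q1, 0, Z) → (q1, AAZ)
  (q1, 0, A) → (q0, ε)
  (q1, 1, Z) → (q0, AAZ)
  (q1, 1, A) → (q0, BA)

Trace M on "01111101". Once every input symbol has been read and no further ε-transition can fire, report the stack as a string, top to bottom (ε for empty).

(q0, 01111101, Z) ⊢ (q0, 1111101, BAZ) ⊢ (q1, 111101, AZ) ⊢ (q0, 11101, BAZ) ⊢ (q1, 1101, AZ) ⊢ (q0, 101, BAZ) ⊢ (q1, 01, AZ) ⊢ (q0, 1, Z) ⊢ (q0, ε, AZ)
All input consumed in state q0 with stack AZ.

AZ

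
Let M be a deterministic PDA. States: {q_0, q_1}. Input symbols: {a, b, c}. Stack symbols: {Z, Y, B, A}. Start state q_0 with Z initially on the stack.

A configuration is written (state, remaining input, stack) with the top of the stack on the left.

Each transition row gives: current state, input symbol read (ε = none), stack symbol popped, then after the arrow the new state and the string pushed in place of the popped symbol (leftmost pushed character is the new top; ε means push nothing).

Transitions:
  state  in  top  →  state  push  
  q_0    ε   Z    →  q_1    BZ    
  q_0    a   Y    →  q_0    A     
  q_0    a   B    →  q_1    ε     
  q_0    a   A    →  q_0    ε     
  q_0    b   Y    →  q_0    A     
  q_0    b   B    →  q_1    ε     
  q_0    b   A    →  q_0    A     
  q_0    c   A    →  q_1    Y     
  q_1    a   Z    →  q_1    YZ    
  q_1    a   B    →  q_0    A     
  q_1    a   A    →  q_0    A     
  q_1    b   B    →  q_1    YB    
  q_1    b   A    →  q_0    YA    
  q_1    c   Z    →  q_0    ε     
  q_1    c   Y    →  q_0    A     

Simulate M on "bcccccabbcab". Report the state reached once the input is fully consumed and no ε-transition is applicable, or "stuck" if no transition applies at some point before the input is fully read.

(q_0, bcccccabbcab, Z)
  ε-move, top Z: go to q_1, push BZ → (q_1, bcccccabbcab, BZ)
  read b, top B: go to q_1, push YB → (q_1, cccccabbcab, YBZ)
  read c, top Y: go to q_0, push A → (q_0, ccccabbcab, ABZ)
  read c, top A: go to q_1, push Y → (q_1, cccabbcab, YBZ)
  read c, top Y: go to q_0, push A → (q_0, ccabbcab, ABZ)
  read c, top A: go to q_1, push Y → (q_1, cabbcab, YBZ)
  read c, top Y: go to q_0, push A → (q_0, abbcab, ABZ)
  read a, top A: go to q_0, push ε → (q_0, bbcab, BZ)
  read b, top B: go to q_1, push ε → (q_1, bcab, Z)
No transition for (q_1, b, top Z); M blocks with input bcab remaining.

stuck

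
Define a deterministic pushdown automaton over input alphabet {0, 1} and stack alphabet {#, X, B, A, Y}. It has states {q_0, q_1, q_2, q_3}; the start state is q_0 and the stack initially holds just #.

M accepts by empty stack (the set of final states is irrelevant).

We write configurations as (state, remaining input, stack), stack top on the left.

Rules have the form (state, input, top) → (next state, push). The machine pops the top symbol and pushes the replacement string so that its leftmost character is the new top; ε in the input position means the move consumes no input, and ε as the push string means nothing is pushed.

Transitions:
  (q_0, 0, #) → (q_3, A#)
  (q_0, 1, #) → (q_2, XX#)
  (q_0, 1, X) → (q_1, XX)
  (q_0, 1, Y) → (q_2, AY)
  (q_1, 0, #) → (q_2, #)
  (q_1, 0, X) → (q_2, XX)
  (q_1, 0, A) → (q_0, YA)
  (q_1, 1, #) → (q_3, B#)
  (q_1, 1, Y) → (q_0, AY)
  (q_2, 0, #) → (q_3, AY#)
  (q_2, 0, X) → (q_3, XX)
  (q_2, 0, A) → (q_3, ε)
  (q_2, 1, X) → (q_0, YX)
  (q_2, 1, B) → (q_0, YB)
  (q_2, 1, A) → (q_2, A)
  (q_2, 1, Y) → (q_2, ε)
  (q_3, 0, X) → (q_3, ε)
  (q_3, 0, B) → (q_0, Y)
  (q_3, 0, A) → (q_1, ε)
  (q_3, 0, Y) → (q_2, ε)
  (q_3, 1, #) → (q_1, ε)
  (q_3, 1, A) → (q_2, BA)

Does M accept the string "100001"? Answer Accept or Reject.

Accept

(q_0, 100001, #) ⊢ (q_2, 00001, XX#) ⊢ (q_3, 0001, XXX#) ⊢ (q_3, 001, XX#) ⊢ (q_3, 01, X#) ⊢ (q_3, 1, #) ⊢ (q_1, ε, ε)
All input consumed and the stack is empty.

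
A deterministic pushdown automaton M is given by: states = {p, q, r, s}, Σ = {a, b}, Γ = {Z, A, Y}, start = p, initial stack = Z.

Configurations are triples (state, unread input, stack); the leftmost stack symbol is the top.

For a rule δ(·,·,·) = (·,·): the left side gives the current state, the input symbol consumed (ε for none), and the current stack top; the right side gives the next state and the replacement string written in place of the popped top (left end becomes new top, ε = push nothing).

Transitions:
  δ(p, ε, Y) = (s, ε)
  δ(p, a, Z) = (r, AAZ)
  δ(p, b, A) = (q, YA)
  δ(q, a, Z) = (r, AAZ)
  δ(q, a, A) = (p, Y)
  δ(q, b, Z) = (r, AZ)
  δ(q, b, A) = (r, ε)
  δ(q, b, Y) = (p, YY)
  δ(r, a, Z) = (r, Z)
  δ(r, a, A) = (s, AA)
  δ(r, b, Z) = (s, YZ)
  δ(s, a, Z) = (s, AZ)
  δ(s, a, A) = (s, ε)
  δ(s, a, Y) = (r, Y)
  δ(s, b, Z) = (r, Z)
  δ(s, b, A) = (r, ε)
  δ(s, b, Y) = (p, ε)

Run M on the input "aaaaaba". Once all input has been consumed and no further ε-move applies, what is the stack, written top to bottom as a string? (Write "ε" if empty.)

(p, aaaaaba, Z)
  read a, top Z: go to r, push AAZ → (r, aaaaba, AAZ)
  read a, top A: go to s, push AA → (s, aaaba, AAAZ)
  read a, top A: go to s, push ε → (s, aaba, AAZ)
  read a, top A: go to s, push ε → (s, aba, AZ)
  read a, top A: go to s, push ε → (s, ba, Z)
  read b, top Z: go to r, push Z → (r, a, Z)
  read a, top Z: go to r, push Z → (r, ε, Z)
All input consumed in state r with stack Z.

Z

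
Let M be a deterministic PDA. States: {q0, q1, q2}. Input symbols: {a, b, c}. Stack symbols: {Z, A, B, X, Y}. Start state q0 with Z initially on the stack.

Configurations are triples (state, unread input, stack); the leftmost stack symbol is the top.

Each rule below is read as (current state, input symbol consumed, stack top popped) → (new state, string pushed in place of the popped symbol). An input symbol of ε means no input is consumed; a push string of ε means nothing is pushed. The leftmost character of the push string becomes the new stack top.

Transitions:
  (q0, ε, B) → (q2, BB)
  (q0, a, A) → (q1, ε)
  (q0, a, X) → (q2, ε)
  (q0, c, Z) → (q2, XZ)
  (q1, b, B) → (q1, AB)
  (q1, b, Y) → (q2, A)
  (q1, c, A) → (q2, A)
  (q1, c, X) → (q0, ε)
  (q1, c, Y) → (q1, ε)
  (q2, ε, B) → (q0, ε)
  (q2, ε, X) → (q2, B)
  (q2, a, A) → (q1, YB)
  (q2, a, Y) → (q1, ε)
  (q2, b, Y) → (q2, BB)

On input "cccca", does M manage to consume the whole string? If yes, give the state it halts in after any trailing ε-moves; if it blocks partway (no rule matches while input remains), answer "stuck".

(q0, cccca, Z) ⊢ (q2, ccca, XZ) ⊢ (q2, ccca, BZ) ⊢ (q0, ccca, Z) ⊢ (q2, cca, XZ) ⊢ (q2, cca, BZ) ⊢ (q0, cca, Z) ⊢ (q2, ca, XZ) ⊢ (q2, ca, BZ) ⊢ (q0, ca, Z) ⊢ (q2, a, XZ) ⊢ (q2, a, BZ) ⊢ (q0, a, Z)
No transition for (q0, a, top Z); M blocks with input a remaining.

stuck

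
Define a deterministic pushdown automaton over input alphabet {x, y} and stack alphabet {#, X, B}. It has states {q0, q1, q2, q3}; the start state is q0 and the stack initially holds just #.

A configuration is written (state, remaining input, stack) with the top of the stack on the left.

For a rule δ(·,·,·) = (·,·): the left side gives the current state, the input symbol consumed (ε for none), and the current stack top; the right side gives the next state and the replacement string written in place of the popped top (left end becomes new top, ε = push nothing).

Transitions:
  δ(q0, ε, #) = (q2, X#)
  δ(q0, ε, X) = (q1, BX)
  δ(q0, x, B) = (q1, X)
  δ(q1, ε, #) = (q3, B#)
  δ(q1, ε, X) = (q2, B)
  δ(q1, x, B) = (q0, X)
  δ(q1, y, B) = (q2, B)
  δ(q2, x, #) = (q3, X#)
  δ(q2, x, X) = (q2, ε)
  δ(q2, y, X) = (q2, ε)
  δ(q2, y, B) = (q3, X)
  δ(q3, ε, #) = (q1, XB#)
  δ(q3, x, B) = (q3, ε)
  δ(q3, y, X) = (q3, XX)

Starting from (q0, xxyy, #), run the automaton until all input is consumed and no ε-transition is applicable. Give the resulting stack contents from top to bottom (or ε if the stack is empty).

(q0, xxyy, #)
  ε-move, top #: go to q2, push X# → (q2, xxyy, X#)
  read x, top X: go to q2, push ε → (q2, xyy, #)
  read x, top #: go to q3, push X# → (q3, yy, X#)
  read y, top X: go to q3, push XX → (q3, y, XX#)
  read y, top X: go to q3, push XX → (q3, ε, XXX#)
All input consumed in state q3 with stack XXX#.

XXX#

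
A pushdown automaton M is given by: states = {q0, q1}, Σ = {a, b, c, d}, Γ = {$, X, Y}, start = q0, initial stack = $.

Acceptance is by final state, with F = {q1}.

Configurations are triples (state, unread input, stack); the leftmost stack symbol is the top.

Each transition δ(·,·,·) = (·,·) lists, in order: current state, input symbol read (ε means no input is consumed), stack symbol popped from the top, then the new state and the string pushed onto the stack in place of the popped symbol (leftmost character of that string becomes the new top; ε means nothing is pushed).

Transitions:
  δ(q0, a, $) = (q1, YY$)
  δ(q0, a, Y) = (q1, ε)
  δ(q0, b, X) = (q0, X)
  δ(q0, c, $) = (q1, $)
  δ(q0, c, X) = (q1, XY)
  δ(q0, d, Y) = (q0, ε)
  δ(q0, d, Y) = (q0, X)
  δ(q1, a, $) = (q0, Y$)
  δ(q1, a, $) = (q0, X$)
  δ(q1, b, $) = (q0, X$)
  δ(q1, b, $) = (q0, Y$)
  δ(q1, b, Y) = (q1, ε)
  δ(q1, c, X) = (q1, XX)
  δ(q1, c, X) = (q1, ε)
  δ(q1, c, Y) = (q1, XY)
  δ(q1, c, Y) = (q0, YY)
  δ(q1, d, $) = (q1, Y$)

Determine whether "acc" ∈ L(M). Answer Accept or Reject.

One accepting computation: (q0, acc, $) ⊢ (q1, cc, YY$) ⊢ (q1, c, XYY$) ⊢ (q1, ε, XXYY$)
All input consumed and state q1 ∈ F.

Accept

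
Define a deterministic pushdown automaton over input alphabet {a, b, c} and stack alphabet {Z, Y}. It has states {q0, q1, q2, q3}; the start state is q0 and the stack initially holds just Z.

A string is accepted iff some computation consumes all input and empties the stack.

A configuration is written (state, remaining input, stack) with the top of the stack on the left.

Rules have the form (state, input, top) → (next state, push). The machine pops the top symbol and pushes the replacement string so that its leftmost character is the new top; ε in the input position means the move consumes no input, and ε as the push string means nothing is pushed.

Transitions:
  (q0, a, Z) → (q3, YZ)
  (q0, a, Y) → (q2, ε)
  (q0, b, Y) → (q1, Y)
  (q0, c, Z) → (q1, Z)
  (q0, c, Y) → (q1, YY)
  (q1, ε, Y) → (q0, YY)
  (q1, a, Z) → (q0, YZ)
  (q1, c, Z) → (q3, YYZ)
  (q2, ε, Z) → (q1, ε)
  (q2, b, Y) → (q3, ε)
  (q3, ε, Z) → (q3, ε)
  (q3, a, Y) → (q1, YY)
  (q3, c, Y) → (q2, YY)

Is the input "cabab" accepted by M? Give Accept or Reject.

(q0, cabab, Z) ⊢ (q1, abab, Z) ⊢ (q0, bab, YZ) ⊢ (q1, ab, YZ) ⊢ (q0, ab, YYZ) ⊢ (q2, b, YZ) ⊢ (q3, ε, Z) ⊢ (q3, ε, ε)
All input consumed and the stack is empty.

Accept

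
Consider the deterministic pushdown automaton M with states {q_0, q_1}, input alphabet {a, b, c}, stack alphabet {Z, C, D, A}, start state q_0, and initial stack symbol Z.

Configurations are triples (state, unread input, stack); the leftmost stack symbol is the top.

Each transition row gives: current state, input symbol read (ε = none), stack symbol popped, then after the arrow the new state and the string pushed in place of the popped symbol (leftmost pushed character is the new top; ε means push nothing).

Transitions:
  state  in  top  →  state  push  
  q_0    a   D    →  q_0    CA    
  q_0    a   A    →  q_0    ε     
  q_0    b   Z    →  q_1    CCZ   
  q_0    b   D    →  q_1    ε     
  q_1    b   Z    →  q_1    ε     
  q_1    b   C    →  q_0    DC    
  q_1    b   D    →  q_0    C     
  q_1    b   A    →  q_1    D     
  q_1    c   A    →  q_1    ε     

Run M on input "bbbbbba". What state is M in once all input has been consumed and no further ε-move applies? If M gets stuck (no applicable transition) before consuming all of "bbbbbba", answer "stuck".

(q_0, bbbbbba, Z)
  read b, top Z: go to q_1, push CCZ → (q_1, bbbbba, CCZ)
  read b, top C: go to q_0, push DC → (q_0, bbbba, DCCZ)
  read b, top D: go to q_1, push ε → (q_1, bbba, CCZ)
  read b, top C: go to q_0, push DC → (q_0, bba, DCCZ)
  read b, top D: go to q_1, push ε → (q_1, ba, CCZ)
  read b, top C: go to q_0, push DC → (q_0, a, DCCZ)
  read a, top D: go to q_0, push CA → (q_0, ε, CACCZ)
All input consumed; M is in state q_0.

q_0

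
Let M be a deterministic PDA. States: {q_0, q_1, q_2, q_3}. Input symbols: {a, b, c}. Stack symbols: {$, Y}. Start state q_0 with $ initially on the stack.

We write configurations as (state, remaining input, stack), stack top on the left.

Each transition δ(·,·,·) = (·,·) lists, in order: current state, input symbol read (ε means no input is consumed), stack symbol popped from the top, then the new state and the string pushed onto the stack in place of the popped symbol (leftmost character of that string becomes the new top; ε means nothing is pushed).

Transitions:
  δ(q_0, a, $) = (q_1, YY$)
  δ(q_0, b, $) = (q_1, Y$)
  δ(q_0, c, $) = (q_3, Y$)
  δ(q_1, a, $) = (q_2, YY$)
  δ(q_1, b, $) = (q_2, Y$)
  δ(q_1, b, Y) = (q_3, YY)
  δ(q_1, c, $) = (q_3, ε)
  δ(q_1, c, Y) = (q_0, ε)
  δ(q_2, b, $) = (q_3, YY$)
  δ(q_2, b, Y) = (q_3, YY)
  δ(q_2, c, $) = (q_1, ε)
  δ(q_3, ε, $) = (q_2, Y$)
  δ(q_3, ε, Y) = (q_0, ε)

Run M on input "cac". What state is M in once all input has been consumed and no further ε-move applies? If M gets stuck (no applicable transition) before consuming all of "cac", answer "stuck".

q_0

(q_0, cac, $) ⊢ (q_3, ac, Y$) ⊢ (q_0, ac, $) ⊢ (q_1, c, YY$) ⊢ (q_0, ε, Y$)
All input consumed; M is in state q_0.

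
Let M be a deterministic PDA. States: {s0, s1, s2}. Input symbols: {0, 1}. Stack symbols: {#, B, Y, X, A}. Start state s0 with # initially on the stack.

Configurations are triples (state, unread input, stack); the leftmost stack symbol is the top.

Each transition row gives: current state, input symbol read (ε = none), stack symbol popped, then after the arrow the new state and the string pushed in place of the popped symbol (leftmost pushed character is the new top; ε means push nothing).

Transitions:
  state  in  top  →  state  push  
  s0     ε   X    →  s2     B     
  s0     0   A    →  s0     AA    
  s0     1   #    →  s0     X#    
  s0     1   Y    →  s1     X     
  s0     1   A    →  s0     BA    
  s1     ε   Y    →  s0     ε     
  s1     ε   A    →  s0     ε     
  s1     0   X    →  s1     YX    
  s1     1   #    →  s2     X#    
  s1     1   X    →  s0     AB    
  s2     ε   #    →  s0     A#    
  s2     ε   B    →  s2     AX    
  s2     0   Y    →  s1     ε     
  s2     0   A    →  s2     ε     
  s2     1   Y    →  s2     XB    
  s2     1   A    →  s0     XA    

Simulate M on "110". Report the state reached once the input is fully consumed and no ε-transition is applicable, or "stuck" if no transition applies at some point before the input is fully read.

(s0, 110, #) ⊢ (s0, 10, X#) ⊢ (s2, 10, B#) ⊢ (s2, 10, AX#) ⊢ (s0, 0, XAX#) ⊢ (s2, 0, BAX#) ⊢ (s2, 0, AXAX#) ⊢ (s2, ε, XAX#)
All input consumed; M is in state s2.

s2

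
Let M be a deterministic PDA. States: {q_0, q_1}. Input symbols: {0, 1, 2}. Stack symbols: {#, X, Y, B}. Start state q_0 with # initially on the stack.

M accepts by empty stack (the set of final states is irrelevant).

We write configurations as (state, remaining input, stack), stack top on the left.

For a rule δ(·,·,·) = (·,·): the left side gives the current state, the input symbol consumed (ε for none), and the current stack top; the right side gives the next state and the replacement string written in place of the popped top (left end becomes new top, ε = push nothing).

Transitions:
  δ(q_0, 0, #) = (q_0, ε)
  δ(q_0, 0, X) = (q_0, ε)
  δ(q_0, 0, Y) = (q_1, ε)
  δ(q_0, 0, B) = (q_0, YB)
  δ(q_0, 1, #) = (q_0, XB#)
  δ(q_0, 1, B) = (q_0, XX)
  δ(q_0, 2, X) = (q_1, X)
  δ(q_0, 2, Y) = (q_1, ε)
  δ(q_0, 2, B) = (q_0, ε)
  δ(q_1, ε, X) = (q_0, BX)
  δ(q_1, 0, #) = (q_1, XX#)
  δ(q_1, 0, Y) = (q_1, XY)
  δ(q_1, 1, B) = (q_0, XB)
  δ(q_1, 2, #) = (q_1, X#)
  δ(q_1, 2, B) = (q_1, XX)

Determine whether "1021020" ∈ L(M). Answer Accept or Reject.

(q_0, 1021020, #)
  read 1, top #: go to q_0, push XB# → (q_0, 021020, XB#)
  read 0, top X: go to q_0, push ε → (q_0, 21020, B#)
  read 2, top B: go to q_0, push ε → (q_0, 1020, #)
  read 1, top #: go to q_0, push XB# → (q_0, 020, XB#)
  read 0, top X: go to q_0, push ε → (q_0, 20, B#)
  read 2, top B: go to q_0, push ε → (q_0, 0, #)
  read 0, top #: go to q_0, push ε → (q_0, ε, ε)
All input consumed and the stack is empty.

Accept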